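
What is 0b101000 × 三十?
Convert 0b101000 (binary) → 32 + 8 = 40 (decimal)
Convert 三十 (Chinese numeral) → 3×10 = 30 (decimal)
Compute 40 × 30 = 1200
1200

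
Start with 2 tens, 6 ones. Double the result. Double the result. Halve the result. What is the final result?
Convert 2 tens, 6 ones (place-value notation) → 2×10 + 6 = 26 (decimal)
Start: 26
26 × 2 = 52
52 × 2 = 104
104 ÷ 2 = 52
52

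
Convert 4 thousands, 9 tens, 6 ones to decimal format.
Convert 4 thousands, 9 tens, 6 ones (place-value notation) → 4×1000 + 9×10 + 6 = 4096 (decimal)
4096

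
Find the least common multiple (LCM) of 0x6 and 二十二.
Convert 0x6 (hexadecimal) → 6 (decimal)
Convert 二十二 (Chinese numeral) → 2×10 + 2 = 22 (decimal)
Compute lcm(6, 22) = 66
66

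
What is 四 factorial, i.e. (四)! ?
Convert 四 (Chinese numeral) → 4 (decimal)
Compute 4! = 24
24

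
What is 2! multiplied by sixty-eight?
Convert 2! (factorial) → 2 (decimal)
Convert sixty-eight (English words) → 68 (decimal)
Compute 2 × 68 = 136
136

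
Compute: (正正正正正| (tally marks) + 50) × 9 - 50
Convert 正正正正正| (tally marks) → 5 + 5 + 5 + 5 + 5 + 1 = 26 (decimal)
Expression in decimal: (26 + 50) × 9 - 50
Parentheses first: 26 + 50 = 76
Multiply: 76 × 9 = 684
Subtract: 684 - 50 = 634
634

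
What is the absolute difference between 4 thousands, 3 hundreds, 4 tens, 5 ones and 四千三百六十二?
Convert 4 thousands, 3 hundreds, 4 tens, 5 ones (place-value notation) → 4×1000 + 3×100 + 4×10 + 5 = 4345 (decimal)
Convert 四千三百六十二 (Chinese numeral) → 4×1000 + 3×100 + 6×10 + 2 = 4362 (decimal)
Compute |4345 - 4362| = 17
17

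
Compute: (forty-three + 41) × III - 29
Convert forty-three (English words) → 43 (decimal)
Convert III (Roman numeral) → 1 + 1 + 1 = 3 (decimal)
Expression in decimal: (43 + 41) × 3 - 29
Parentheses first: 43 + 41 = 84
Multiply: 84 × 3 = 252
Subtract: 252 - 29 = 223
223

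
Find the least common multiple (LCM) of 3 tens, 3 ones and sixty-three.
Convert 3 tens, 3 ones (place-value notation) → 3×10 + 3 = 33 (decimal)
Convert sixty-three (English words) → 63 (decimal)
Compute lcm(33, 63) = 693
693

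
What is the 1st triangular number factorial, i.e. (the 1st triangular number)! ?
Convert the 1st triangular number (triangular index) → 1×2/2 = 1 (decimal)
Compute 1! = 1
1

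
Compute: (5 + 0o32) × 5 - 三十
Convert 0o32 (octal) → 3×8 + 2 = 26 (decimal)
Convert 三十 (Chinese numeral) → 3×10 = 30 (decimal)
Expression in decimal: (5 + 26) × 5 - 30
Parentheses first: 5 + 26 = 31
Multiply: 31 × 5 = 155
Subtract: 155 - 30 = 125
125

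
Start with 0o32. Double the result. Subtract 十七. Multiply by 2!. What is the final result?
Convert 0o32 (octal) → 3×8 + 2 = 26 (decimal)
Start: 26
26 × 2 = 52
Convert 十七 (Chinese numeral) → 1×10 + 7 = 17 (decimal)
52 - 17 = 35
Convert 2! (factorial) → 2 (decimal)
35 × 2 = 70
70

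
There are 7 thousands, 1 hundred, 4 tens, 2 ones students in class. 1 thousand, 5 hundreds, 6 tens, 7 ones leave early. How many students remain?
Convert 7 thousands, 1 hundred, 4 tens, 2 ones (place-value notation) → 7×1000 + 1×100 + 4×10 + 2 = 7142 (decimal)
Convert 1 thousand, 5 hundreds, 6 tens, 7 ones (place-value notation) → 1×1000 + 5×100 + 6×10 + 7 = 1567 (decimal)
Compute 7142 - 1567 = 5575
5575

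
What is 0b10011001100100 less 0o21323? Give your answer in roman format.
Convert 0b10011001100100 (binary) → 8192 + 1024 + 512 + 64 + 32 + 4 = 9828 (decimal)
Convert 0o21323 (octal) → 2×4096 + 1×512 + 3×64 + 2×8 + 3 = 8915 (decimal)
Compute 9828 - 8915 = 913
Convert 913 (decimal) → 913 = 900 + 10 + 1 + 1 + 1 → CMXIII (Roman numeral)
CMXIII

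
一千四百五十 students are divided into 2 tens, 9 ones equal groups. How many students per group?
Convert 一千四百五十 (Chinese numeral) → 1×1000 + 4×100 + 5×10 = 1450 (decimal)
Convert 2 tens, 9 ones (place-value notation) → 2×10 + 9 = 29 (decimal)
Compute 1450 ÷ 29 = 50
50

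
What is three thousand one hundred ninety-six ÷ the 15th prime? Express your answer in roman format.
Convert three thousand one hundred ninety-six (English words) → 3×1000 + 1×100 + 96 = 3196 (decimal)
Convert the 15th prime (prime index) → 47 (decimal)
Compute 3196 ÷ 47 = 68
Convert 68 (decimal) → 68 = 50 + 10 + 5 + 1 + 1 + 1 → LXVIII (Roman numeral)
LXVIII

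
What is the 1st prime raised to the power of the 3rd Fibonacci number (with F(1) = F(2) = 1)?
Convert the 1st prime (prime index) → 2 (decimal)
Convert the 3rd Fibonacci number (with F(1) = F(2) = 1) (Fibonacci index) → 1, 1, 2 → 2 (decimal)
Compute 2 ^ 2 = 4
4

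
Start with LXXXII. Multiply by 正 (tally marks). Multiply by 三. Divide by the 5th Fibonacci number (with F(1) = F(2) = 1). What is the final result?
Convert LXXXII (Roman numeral) → 50 + 10 + 10 + 10 + 1 + 1 = 82 (decimal)
Start: 82
Convert 正 (tally marks) → 5 (decimal)
82 × 5 = 410
Convert 三 (Chinese numeral) → 3 (decimal)
410 × 3 = 1230
Convert the 5th Fibonacci number (with F(1) = F(2) = 1) (Fibonacci index) → 1, 1, 2, 3, 5 → 5 (decimal)
1230 ÷ 5 = 246
246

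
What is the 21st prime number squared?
The 21st prime number = 73
Compute 73² = 73 × 73 = 5329
5329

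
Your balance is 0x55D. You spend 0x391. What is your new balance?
Convert 0x55D (hexadecimal) → 5×256 + 5×16 + 13 = 1373 (decimal)
Convert 0x391 (hexadecimal) → 3×256 + 9×16 + 1 = 913 (decimal)
Compute 1373 - 913 = 460
460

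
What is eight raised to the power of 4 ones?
Convert eight (English words) → 8 (decimal)
Convert 4 ones (place-value notation) → 4 (decimal)
Compute 8 ^ 4 = 4096
4096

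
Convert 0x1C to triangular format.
Convert 0x1C (hexadecimal) → 1×16 + 12 = 28 (decimal)
Convert 28 (decimal) → 28 = 7×8/2 → the 7th triangular number (triangular index)
the 7th triangular number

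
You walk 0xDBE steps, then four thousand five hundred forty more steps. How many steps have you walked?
Convert 0xDBE (hexadecimal) → 13×256 + 11×16 + 14 = 3518 (decimal)
Convert four thousand five hundred forty (English words) → 4×1000 + 5×100 + 40 = 4540 (decimal)
Compute 3518 + 4540 = 8058
8058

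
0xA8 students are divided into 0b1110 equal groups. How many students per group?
Convert 0xA8 (hexadecimal) → 10×16 + 8 = 168 (decimal)
Convert 0b1110 (binary) → 8 + 4 + 2 = 14 (decimal)
Compute 168 ÷ 14 = 12
12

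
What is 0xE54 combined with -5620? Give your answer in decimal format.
Convert 0xE54 (hexadecimal) → 14×256 + 5×16 + 4 = 3668 (decimal)
Compute 3668 + -5620 = -1952
-1952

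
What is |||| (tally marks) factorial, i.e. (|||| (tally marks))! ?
Convert |||| (tally marks) → 4 (decimal)
Compute 4! = 24
24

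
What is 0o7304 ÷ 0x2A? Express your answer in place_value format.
Convert 0o7304 (octal) → 7×512 + 3×64 + 4 = 3780 (decimal)
Convert 0x2A (hexadecimal) → 2×16 + 10 = 42 (decimal)
Compute 3780 ÷ 42 = 90
Convert 90 (decimal) → 90 = 9×10 → 9 tens (place-value notation)
9 tens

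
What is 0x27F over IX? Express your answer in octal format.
Convert 0x27F (hexadecimal) → 2×256 + 7×16 + 15 = 639 (decimal)
Convert IX (Roman numeral) → 9 (decimal)
Compute 639 ÷ 9 = 71
Convert 71 (decimal) → 71 = 1×64 + 7 → 0o107 (octal)
0o107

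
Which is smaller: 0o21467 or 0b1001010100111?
Convert 0o21467 (octal) → 2×4096 + 1×512 + 4×64 + 6×8 + 7 = 9015 (decimal)
Convert 0b1001010100111 (binary) → 4096 + 512 + 128 + 32 + 4 + 2 + 1 = 4775 (decimal)
Compare 9015 vs 4775: smaller = 4775
4775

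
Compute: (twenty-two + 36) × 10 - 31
Convert twenty-two (English words) → 22 (decimal)
Expression in decimal: (22 + 36) × 10 - 31
Parentheses first: 22 + 36 = 58
Multiply: 58 × 10 = 580
Subtract: 580 - 31 = 549
549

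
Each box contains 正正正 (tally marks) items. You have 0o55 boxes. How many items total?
Convert 正正正 (tally marks) → 5 + 5 + 5 = 15 (decimal)
Convert 0o55 (octal) → 5×8 + 5 = 45 (decimal)
Compute 15 × 45 = 675
675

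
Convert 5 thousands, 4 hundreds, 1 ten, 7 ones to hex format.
Convert 5 thousands, 4 hundreds, 1 ten, 7 ones (place-value notation) → 5×1000 + 4×100 + 1×10 + 7 = 5417 (decimal)
Convert 5417 (decimal) → 5417 = 1×4096 + 5×256 + 2×16 + 9 → 0x1529 (hexadecimal)
0x1529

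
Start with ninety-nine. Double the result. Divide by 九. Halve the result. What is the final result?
Convert ninety-nine (English words) → 99 (decimal)
Start: 99
99 × 2 = 198
Convert 九 (Chinese numeral) → 9 (decimal)
198 ÷ 9 = 22
22 ÷ 2 = 11
11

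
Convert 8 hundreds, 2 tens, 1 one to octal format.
Convert 8 hundreds, 2 tens, 1 one (place-value notation) → 8×100 + 2×10 + 1 = 821 (decimal)
Convert 821 (decimal) → 821 = 1×512 + 4×64 + 6×8 + 5 → 0o1465 (octal)
0o1465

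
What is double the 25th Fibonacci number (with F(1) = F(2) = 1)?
The 25th Fibonacci number (with F(1) = F(2) = 1) = 75025
Compute 75025 × 2 = 150050
150050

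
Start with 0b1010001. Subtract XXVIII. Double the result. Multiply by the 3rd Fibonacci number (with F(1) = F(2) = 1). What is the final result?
Convert 0b1010001 (binary) → 64 + 16 + 1 = 81 (decimal)
Start: 81
Convert XXVIII (Roman numeral) → 10 + 10 + 5 + 1 + 1 + 1 = 28 (decimal)
81 - 28 = 53
53 × 2 = 106
Convert the 3rd Fibonacci number (with F(1) = F(2) = 1) (Fibonacci index) → 1, 1, 2 → 2 (decimal)
106 × 2 = 212
212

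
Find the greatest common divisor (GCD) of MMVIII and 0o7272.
Convert MMVIII (Roman numeral) → 1000 + 1000 + 5 + 1 + 1 + 1 = 2008 (decimal)
Convert 0o7272 (octal) → 7×512 + 2×64 + 7×8 + 2 = 3770 (decimal)
Compute gcd(2008, 3770) = 2
2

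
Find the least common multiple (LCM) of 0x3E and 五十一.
Convert 0x3E (hexadecimal) → 3×16 + 14 = 62 (decimal)
Convert 五十一 (Chinese numeral) → 5×10 + 1 = 51 (decimal)
Compute lcm(62, 51) = 3162
3162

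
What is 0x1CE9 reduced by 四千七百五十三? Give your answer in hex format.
Convert 0x1CE9 (hexadecimal) → 1×4096 + 12×256 + 14×16 + 9 = 7401 (decimal)
Convert 四千七百五十三 (Chinese numeral) → 4×1000 + 7×100 + 5×10 + 3 = 4753 (decimal)
Compute 7401 - 4753 = 2648
Convert 2648 (decimal) → 2648 = 10×256 + 5×16 + 8 → 0xA58 (hexadecimal)
0xA58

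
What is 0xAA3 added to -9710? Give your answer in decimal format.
Convert 0xAA3 (hexadecimal) → 10×256 + 10×16 + 3 = 2723 (decimal)
Compute 2723 + -9710 = -6987
-6987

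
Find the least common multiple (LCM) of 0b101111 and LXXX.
Convert 0b101111 (binary) → 32 + 8 + 4 + 2 + 1 = 47 (decimal)
Convert LXXX (Roman numeral) → 50 + 10 + 10 + 10 = 80 (decimal)
Compute lcm(47, 80) = 3760
3760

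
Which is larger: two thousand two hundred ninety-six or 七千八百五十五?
Convert two thousand two hundred ninety-six (English words) → 2×1000 + 2×100 + 96 = 2296 (decimal)
Convert 七千八百五十五 (Chinese numeral) → 7×1000 + 8×100 + 5×10 + 5 = 7855 (decimal)
Compare 2296 vs 7855: larger = 7855
7855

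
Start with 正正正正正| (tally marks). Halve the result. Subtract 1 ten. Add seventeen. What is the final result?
Convert 正正正正正| (tally marks) → 5 + 5 + 5 + 5 + 5 + 1 = 26 (decimal)
Start: 26
26 ÷ 2 = 13
Convert 1 ten (place-value notation) → 1×10 = 10 (decimal)
13 - 10 = 3
Convert seventeen (English words) → 17 (decimal)
3 + 17 = 20
20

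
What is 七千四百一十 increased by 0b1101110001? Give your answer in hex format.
Convert 七千四百一十 (Chinese numeral) → 7×1000 + 4×100 + 1×10 = 7410 (decimal)
Convert 0b1101110001 (binary) → 512 + 256 + 64 + 32 + 16 + 1 = 881 (decimal)
Compute 7410 + 881 = 8291
Convert 8291 (decimal) → 8291 = 2×4096 + 6×16 + 3 → 0x2063 (hexadecimal)
0x2063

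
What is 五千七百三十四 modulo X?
Convert 五千七百三十四 (Chinese numeral) → 5×1000 + 7×100 + 3×10 + 4 = 5734 (decimal)
Convert X (Roman numeral) → 10 (decimal)
Compute 5734 mod 10 = 4
4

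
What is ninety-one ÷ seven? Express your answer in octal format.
Convert ninety-one (English words) → 91 (decimal)
Convert seven (English words) → 7 (decimal)
Compute 91 ÷ 7 = 13
Convert 13 (decimal) → 13 = 1×8 + 5 → 0o15 (octal)
0o15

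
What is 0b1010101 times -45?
Convert 0b1010101 (binary) → 64 + 16 + 4 + 1 = 85 (decimal)
Compute 85 × -45 = -3825
-3825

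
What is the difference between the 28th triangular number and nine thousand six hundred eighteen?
Convert the 28th triangular number (triangular index) → 28×29/2 = 406 (decimal)
Convert nine thousand six hundred eighteen (English words) → 9×1000 + 6×100 + 18 = 9618 (decimal)
Difference: |406 - 9618| = 9212
9212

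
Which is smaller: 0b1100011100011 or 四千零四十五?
Convert 0b1100011100011 (binary) → 4096 + 2048 + 128 + 64 + 32 + 2 + 1 = 6371 (decimal)
Convert 四千零四十五 (Chinese numeral) → 4×1000 + 4×10 + 5 = 4045 (decimal)
Compare 6371 vs 4045: smaller = 4045
4045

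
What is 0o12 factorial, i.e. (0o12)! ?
Convert 0o12 (octal) → 1×8 + 2 = 10 (decimal)
Compute 10! = 3628800
3628800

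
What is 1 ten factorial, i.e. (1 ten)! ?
Convert 1 ten (place-value notation) → 1×10 = 10 (decimal)
Compute 10! = 3628800
3628800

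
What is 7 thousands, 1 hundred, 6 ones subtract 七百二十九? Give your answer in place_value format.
Convert 7 thousands, 1 hundred, 6 ones (place-value notation) → 7×1000 + 1×100 + 6 = 7106 (decimal)
Convert 七百二十九 (Chinese numeral) → 7×100 + 2×10 + 9 = 729 (decimal)
Compute 7106 - 729 = 6377
Convert 6377 (decimal) → 6377 = 6×1000 + 3×100 + 7×10 + 7 → 6 thousands, 3 hundreds, 7 tens, 7 ones (place-value notation)
6 thousands, 3 hundreds, 7 tens, 7 ones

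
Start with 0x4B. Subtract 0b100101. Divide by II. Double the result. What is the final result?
Convert 0x4B (hexadecimal) → 4×16 + 11 = 75 (decimal)
Start: 75
Convert 0b100101 (binary) → 32 + 4 + 1 = 37 (decimal)
75 - 37 = 38
Convert II (Roman numeral) → 1 + 1 = 2 (decimal)
38 ÷ 2 = 19
19 × 2 = 38
38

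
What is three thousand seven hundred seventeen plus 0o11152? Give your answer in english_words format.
Convert three thousand seven hundred seventeen (English words) → 3×1000 + 7×100 + 17 = 3717 (decimal)
Convert 0o11152 (octal) → 1×4096 + 1×512 + 1×64 + 5×8 + 2 = 4714 (decimal)
Compute 3717 + 4714 = 8431
Convert 8431 (decimal) → 8431 = 8×1000 + 4×100 + 31 → eight thousand four hundred thirty-one (English words)
eight thousand four hundred thirty-one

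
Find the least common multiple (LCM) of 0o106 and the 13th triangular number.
Convert 0o106 (octal) → 1×64 + 6 = 70 (decimal)
Convert the 13th triangular number (triangular index) → 13×14/2 = 91 (decimal)
Compute lcm(70, 91) = 910
910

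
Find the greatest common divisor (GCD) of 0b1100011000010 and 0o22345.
Convert 0b1100011000010 (binary) → 4096 + 2048 + 128 + 64 + 2 = 6338 (decimal)
Convert 0o22345 (octal) → 2×4096 + 2×512 + 3×64 + 4×8 + 5 = 9445 (decimal)
Compute gcd(6338, 9445) = 1
1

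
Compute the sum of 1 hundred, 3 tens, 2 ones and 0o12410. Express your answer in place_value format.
Convert 1 hundred, 3 tens, 2 ones (place-value notation) → 1×100 + 3×10 + 2 = 132 (decimal)
Convert 0o12410 (octal) → 1×4096 + 2×512 + 4×64 + 1×8 = 5384 (decimal)
Compute 132 + 5384 = 5516
Convert 5516 (decimal) → 5516 = 5×1000 + 5×100 + 1×10 + 6 → 5 thousands, 5 hundreds, 1 ten, 6 ones (place-value notation)
5 thousands, 5 hundreds, 1 ten, 6 ones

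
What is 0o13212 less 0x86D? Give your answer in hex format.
Convert 0o13212 (octal) → 1×4096 + 3×512 + 2×64 + 1×8 + 2 = 5770 (decimal)
Convert 0x86D (hexadecimal) → 8×256 + 6×16 + 13 = 2157 (decimal)
Compute 5770 - 2157 = 3613
Convert 3613 (decimal) → 3613 = 14×256 + 1×16 + 13 → 0xE1D (hexadecimal)
0xE1D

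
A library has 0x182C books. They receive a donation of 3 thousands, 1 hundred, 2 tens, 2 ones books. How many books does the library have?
Convert 0x182C (hexadecimal) → 1×4096 + 8×256 + 2×16 + 12 = 6188 (decimal)
Convert 3 thousands, 1 hundred, 2 tens, 2 ones (place-value notation) → 3×1000 + 1×100 + 2×10 + 2 = 3122 (decimal)
Compute 6188 + 3122 = 9310
9310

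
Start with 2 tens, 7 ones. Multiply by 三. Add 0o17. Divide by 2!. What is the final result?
Convert 2 tens, 7 ones (place-value notation) → 2×10 + 7 = 27 (decimal)
Start: 27
Convert 三 (Chinese numeral) → 3 (decimal)
27 × 3 = 81
Convert 0o17 (octal) → 1×8 + 7 = 15 (decimal)
81 + 15 = 96
Convert 2! (factorial) → 2 (decimal)
96 ÷ 2 = 48
48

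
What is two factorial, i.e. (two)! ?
Convert two (English words) → 2 (decimal)
Compute 2! = 2
2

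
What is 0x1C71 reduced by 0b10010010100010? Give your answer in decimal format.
Convert 0x1C71 (hexadecimal) → 1×4096 + 12×256 + 7×16 + 1 = 7281 (decimal)
Convert 0b10010010100010 (binary) → 8192 + 1024 + 128 + 32 + 2 = 9378 (decimal)
Compute 7281 - 9378 = -2097
-2097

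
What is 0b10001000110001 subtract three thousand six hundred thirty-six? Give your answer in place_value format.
Convert 0b10001000110001 (binary) → 8192 + 512 + 32 + 16 + 1 = 8753 (decimal)
Convert three thousand six hundred thirty-six (English words) → 3×1000 + 6×100 + 36 = 3636 (decimal)
Compute 8753 - 3636 = 5117
Convert 5117 (decimal) → 5117 = 5×1000 + 1×100 + 1×10 + 7 → 5 thousands, 1 hundred, 1 ten, 7 ones (place-value notation)
5 thousands, 1 hundred, 1 ten, 7 ones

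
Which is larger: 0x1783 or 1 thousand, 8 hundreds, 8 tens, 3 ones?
Convert 0x1783 (hexadecimal) → 1×4096 + 7×256 + 8×16 + 3 = 6019 (decimal)
Convert 1 thousand, 8 hundreds, 8 tens, 3 ones (place-value notation) → 1×1000 + 8×100 + 8×10 + 3 = 1883 (decimal)
Compare 6019 vs 1883: larger = 6019
6019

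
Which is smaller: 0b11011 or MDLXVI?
Convert 0b11011 (binary) → 16 + 8 + 2 + 1 = 27 (decimal)
Convert MDLXVI (Roman numeral) → 1000 + 500 + 50 + 10 + 5 + 1 = 1566 (decimal)
Compare 27 vs 1566: smaller = 27
27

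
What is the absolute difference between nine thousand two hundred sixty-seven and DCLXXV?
Convert nine thousand two hundred sixty-seven (English words) → 9×1000 + 2×100 + 67 = 9267 (decimal)
Convert DCLXXV (Roman numeral) → 500 + 100 + 50 + 10 + 10 + 5 = 675 (decimal)
Compute |9267 - 675| = 8592
8592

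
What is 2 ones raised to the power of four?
Convert 2 ones (place-value notation) → 2 (decimal)
Convert four (English words) → 4 (decimal)
Compute 2 ^ 4 = 16
16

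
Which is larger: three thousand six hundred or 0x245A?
Convert three thousand six hundred (English words) → 3×1000 + 6×100 = 3600 (decimal)
Convert 0x245A (hexadecimal) → 2×4096 + 4×256 + 5×16 + 10 = 9306 (decimal)
Compare 3600 vs 9306: larger = 9306
9306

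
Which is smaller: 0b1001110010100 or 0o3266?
Convert 0b1001110010100 (binary) → 4096 + 512 + 256 + 128 + 16 + 4 = 5012 (decimal)
Convert 0o3266 (octal) → 3×512 + 2×64 + 6×8 + 6 = 1718 (decimal)
Compare 5012 vs 1718: smaller = 1718
1718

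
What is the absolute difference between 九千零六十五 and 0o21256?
Convert 九千零六十五 (Chinese numeral) → 9×1000 + 6×10 + 5 = 9065 (decimal)
Convert 0o21256 (octal) → 2×4096 + 1×512 + 2×64 + 5×8 + 6 = 8878 (decimal)
Compute |9065 - 8878| = 187
187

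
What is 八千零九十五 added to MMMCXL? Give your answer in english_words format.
Convert 八千零九十五 (Chinese numeral) → 8×1000 + 9×10 + 5 = 8095 (decimal)
Convert MMMCXL (Roman numeral) → 1000 + 1000 + 1000 + 100 + 40 = 3140 (decimal)
Compute 8095 + 3140 = 11235
Convert 11235 (decimal) → 11235 = 11×1000 + 2×100 + 35 → eleven thousand two hundred thirty-five (English words)
eleven thousand two hundred thirty-five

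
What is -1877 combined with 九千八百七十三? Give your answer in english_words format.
Convert 九千八百七十三 (Chinese numeral) → 9×1000 + 8×100 + 7×10 + 3 = 9873 (decimal)
Compute -1877 + 9873 = 7996
Convert 7996 (decimal) → 7996 = 7×1000 + 9×100 + 96 → seven thousand nine hundred ninety-six (English words)
seven thousand nine hundred ninety-six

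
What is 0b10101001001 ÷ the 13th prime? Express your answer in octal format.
Convert 0b10101001001 (binary) → 1024 + 256 + 64 + 8 + 1 = 1353 (decimal)
Convert the 13th prime (prime index) → 41 (decimal)
Compute 1353 ÷ 41 = 33
Convert 33 (decimal) → 33 = 4×8 + 1 → 0o41 (octal)
0o41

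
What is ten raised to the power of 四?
Convert ten (English words) → 10 (decimal)
Convert 四 (Chinese numeral) → 4 (decimal)
Compute 10 ^ 4 = 10000
10000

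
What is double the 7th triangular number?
The 7th triangular number = 7×8/2 = 28
Compute 28 × 2 = 56
56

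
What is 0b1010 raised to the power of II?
Convert 0b1010 (binary) → 8 + 2 = 10 (decimal)
Convert II (Roman numeral) → 1 + 1 = 2 (decimal)
Compute 10 ^ 2 = 100
100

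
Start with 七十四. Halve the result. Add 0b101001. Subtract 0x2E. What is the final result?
Convert 七十四 (Chinese numeral) → 7×10 + 4 = 74 (decimal)
Start: 74
74 ÷ 2 = 37
Convert 0b101001 (binary) → 32 + 8 + 1 = 41 (decimal)
37 + 41 = 78
Convert 0x2E (hexadecimal) → 2×16 + 14 = 46 (decimal)
78 - 46 = 32
32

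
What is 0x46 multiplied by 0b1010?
Convert 0x46 (hexadecimal) → 4×16 + 6 = 70 (decimal)
Convert 0b1010 (binary) → 8 + 2 = 10 (decimal)
Compute 70 × 10 = 700
700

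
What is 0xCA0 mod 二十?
Convert 0xCA0 (hexadecimal) → 12×256 + 10×16 = 3232 (decimal)
Convert 二十 (Chinese numeral) → 2×10 = 20 (decimal)
Compute 3232 mod 20 = 12
12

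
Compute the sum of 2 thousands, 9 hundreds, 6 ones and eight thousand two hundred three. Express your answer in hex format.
Convert 2 thousands, 9 hundreds, 6 ones (place-value notation) → 2×1000 + 9×100 + 6 = 2906 (decimal)
Convert eight thousand two hundred three (English words) → 8×1000 + 2×100 + 3 = 8203 (decimal)
Compute 2906 + 8203 = 11109
Convert 11109 (decimal) → 11109 = 2×4096 + 11×256 + 6×16 + 5 → 0x2B65 (hexadecimal)
0x2B65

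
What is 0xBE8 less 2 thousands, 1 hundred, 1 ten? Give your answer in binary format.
Convert 0xBE8 (hexadecimal) → 11×256 + 14×16 + 8 = 3048 (decimal)
Convert 2 thousands, 1 hundred, 1 ten (place-value notation) → 2×1000 + 1×100 + 1×10 = 2110 (decimal)
Compute 3048 - 2110 = 938
Convert 938 (decimal) → 938 = 512 + 256 + 128 + 32 + 8 + 2 → 0b1110101010 (binary)
0b1110101010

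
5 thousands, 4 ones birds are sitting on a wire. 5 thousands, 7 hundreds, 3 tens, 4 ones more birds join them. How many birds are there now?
Convert 5 thousands, 4 ones (place-value notation) → 5×1000 + 4 = 5004 (decimal)
Convert 5 thousands, 7 hundreds, 3 tens, 4 ones (place-value notation) → 5×1000 + 7×100 + 3×10 + 4 = 5734 (decimal)
Compute 5004 + 5734 = 10738
10738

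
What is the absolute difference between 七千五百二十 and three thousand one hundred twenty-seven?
Convert 七千五百二十 (Chinese numeral) → 7×1000 + 5×100 + 2×10 = 7520 (decimal)
Convert three thousand one hundred twenty-seven (English words) → 3×1000 + 1×100 + 27 = 3127 (decimal)
Compute |7520 - 3127| = 4393
4393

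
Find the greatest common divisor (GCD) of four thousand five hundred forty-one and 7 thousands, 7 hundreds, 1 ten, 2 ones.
Convert four thousand five hundred forty-one (English words) → 4×1000 + 5×100 + 41 = 4541 (decimal)
Convert 7 thousands, 7 hundreds, 1 ten, 2 ones (place-value notation) → 7×1000 + 7×100 + 1×10 + 2 = 7712 (decimal)
Compute gcd(4541, 7712) = 1
1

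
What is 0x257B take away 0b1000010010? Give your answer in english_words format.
Convert 0x257B (hexadecimal) → 2×4096 + 5×256 + 7×16 + 11 = 9595 (decimal)
Convert 0b1000010010 (binary) → 512 + 16 + 2 = 530 (decimal)
Compute 9595 - 530 = 9065
Convert 9065 (decimal) → 9065 = 9×1000 + 65 → nine thousand sixty-five (English words)
nine thousand sixty-five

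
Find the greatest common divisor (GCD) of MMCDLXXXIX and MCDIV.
Convert MMCDLXXXIX (Roman numeral) → 1000 + 1000 + 400 + 50 + 10 + 10 + 10 + 9 = 2489 (decimal)
Convert MCDIV (Roman numeral) → 1000 + 400 + 4 = 1404 (decimal)
Compute gcd(2489, 1404) = 1
1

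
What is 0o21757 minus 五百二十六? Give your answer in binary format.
Convert 0o21757 (octal) → 2×4096 + 1×512 + 7×64 + 5×8 + 7 = 9199 (decimal)
Convert 五百二十六 (Chinese numeral) → 5×100 + 2×10 + 6 = 526 (decimal)
Compute 9199 - 526 = 8673
Convert 8673 (decimal) → 8673 = 8192 + 256 + 128 + 64 + 32 + 1 → 0b10000111100001 (binary)
0b10000111100001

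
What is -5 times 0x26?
Convert 0x26 (hexadecimal) → 2×16 + 6 = 38 (decimal)
Compute -5 × 38 = -190
-190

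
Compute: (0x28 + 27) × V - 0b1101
Convert 0x28 (hexadecimal) → 2×16 + 8 = 40 (decimal)
Convert V (Roman numeral) → 5 (decimal)
Convert 0b1101 (binary) → 8 + 4 + 1 = 13 (decimal)
Expression in decimal: (40 + 27) × 5 - 13
Parentheses first: 40 + 27 = 67
Multiply: 67 × 5 = 335
Subtract: 335 - 13 = 322
322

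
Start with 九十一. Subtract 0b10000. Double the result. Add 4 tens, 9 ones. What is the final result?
Convert 九十一 (Chinese numeral) → 9×10 + 1 = 91 (decimal)
Start: 91
Convert 0b10000 (binary) → 16 (decimal)
91 - 16 = 75
75 × 2 = 150
Convert 4 tens, 9 ones (place-value notation) → 4×10 + 9 = 49 (decimal)
150 + 49 = 199
199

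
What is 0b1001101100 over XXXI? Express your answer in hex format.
Convert 0b1001101100 (binary) → 512 + 64 + 32 + 8 + 4 = 620 (decimal)
Convert XXXI (Roman numeral) → 10 + 10 + 10 + 1 = 31 (decimal)
Compute 620 ÷ 31 = 20
Convert 20 (decimal) → 20 = 1×16 + 4 → 0x14 (hexadecimal)
0x14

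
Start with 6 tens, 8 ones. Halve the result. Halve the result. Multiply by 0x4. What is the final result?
Convert 6 tens, 8 ones (place-value notation) → 6×10 + 8 = 68 (decimal)
Start: 68
68 ÷ 2 = 34
34 ÷ 2 = 17
Convert 0x4 (hexadecimal) → 4 (decimal)
17 × 4 = 68
68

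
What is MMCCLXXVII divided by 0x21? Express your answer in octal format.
Convert MMCCLXXVII (Roman numeral) → 1000 + 1000 + 100 + 100 + 50 + 10 + 10 + 5 + 1 + 1 = 2277 (decimal)
Convert 0x21 (hexadecimal) → 2×16 + 1 = 33 (decimal)
Compute 2277 ÷ 33 = 69
Convert 69 (decimal) → 69 = 1×64 + 5 → 0o105 (octal)
0o105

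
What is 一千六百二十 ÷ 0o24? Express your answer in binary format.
Convert 一千六百二十 (Chinese numeral) → 1×1000 + 6×100 + 2×10 = 1620 (decimal)
Convert 0o24 (octal) → 2×8 + 4 = 20 (decimal)
Compute 1620 ÷ 20 = 81
Convert 81 (decimal) → 81 = 64 + 16 + 1 → 0b1010001 (binary)
0b1010001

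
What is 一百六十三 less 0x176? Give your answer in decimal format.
Convert 一百六十三 (Chinese numeral) → 1×100 + 6×10 + 3 = 163 (decimal)
Convert 0x176 (hexadecimal) → 1×256 + 7×16 + 6 = 374 (decimal)
Compute 163 - 374 = -211
-211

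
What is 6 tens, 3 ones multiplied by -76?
Convert 6 tens, 3 ones (place-value notation) → 6×10 + 3 = 63 (decimal)
Compute 63 × -76 = -4788
-4788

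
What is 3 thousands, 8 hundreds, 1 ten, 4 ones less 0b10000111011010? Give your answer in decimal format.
Convert 3 thousands, 8 hundreds, 1 ten, 4 ones (place-value notation) → 3×1000 + 8×100 + 1×10 + 4 = 3814 (decimal)
Convert 0b10000111011010 (binary) → 8192 + 256 + 128 + 64 + 16 + 8 + 2 = 8666 (decimal)
Compute 3814 - 8666 = -4852
-4852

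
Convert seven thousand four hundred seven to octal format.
Convert seven thousand four hundred seven (English words) → 7×1000 + 4×100 + 7 = 7407 (decimal)
Convert 7407 (decimal) → 7407 = 1×4096 + 6×512 + 3×64 + 5×8 + 7 → 0o16357 (octal)
0o16357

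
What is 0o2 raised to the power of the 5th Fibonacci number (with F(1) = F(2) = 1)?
Convert 0o2 (octal) → 2 (decimal)
Convert the 5th Fibonacci number (with F(1) = F(2) = 1) (Fibonacci index) → 1, 1, 2, 3, 5 → 5 (decimal)
Compute 2 ^ 5 = 32
32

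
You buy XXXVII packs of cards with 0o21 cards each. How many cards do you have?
Convert 0o21 (octal) → 2×8 + 1 = 17 (decimal)
Convert XXXVII (Roman numeral) → 10 + 10 + 10 + 5 + 1 + 1 = 37 (decimal)
Compute 17 × 37 = 629
629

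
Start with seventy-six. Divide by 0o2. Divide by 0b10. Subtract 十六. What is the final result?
Convert seventy-six (English words) → 76 (decimal)
Start: 76
Convert 0o2 (octal) → 2 (decimal)
76 ÷ 2 = 38
Convert 0b10 (binary) → 2 (decimal)
38 ÷ 2 = 19
Convert 十六 (Chinese numeral) → 1×10 + 6 = 16 (decimal)
19 - 16 = 3
3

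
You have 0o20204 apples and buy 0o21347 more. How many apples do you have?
Convert 0o20204 (octal) → 2×4096 + 2×64 + 4 = 8324 (decimal)
Convert 0o21347 (octal) → 2×4096 + 1×512 + 3×64 + 4×8 + 7 = 8935 (decimal)
Compute 8324 + 8935 = 17259
17259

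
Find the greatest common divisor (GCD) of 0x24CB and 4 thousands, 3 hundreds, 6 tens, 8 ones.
Convert 0x24CB (hexadecimal) → 2×4096 + 4×256 + 12×16 + 11 = 9419 (decimal)
Convert 4 thousands, 3 hundreds, 6 tens, 8 ones (place-value notation) → 4×1000 + 3×100 + 6×10 + 8 = 4368 (decimal)
Compute gcd(9419, 4368) = 1
1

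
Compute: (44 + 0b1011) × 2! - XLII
Convert 0b1011 (binary) → 8 + 2 + 1 = 11 (decimal)
Convert 2! (factorial) → 2 (decimal)
Convert XLII (Roman numeral) → 40 + 1 + 1 = 42 (decimal)
Expression in decimal: (44 + 11) × 2 - 42
Parentheses first: 44 + 11 = 55
Multiply: 55 × 2 = 110
Subtract: 110 - 42 = 68
68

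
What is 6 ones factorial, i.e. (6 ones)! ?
Convert 6 ones (place-value notation) → 6 (decimal)
Compute 6! = 720
720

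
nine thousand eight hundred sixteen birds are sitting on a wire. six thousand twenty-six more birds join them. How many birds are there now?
Convert nine thousand eight hundred sixteen (English words) → 9×1000 + 8×100 + 16 = 9816 (decimal)
Convert six thousand twenty-six (English words) → 6×1000 + 26 = 6026 (decimal)
Compute 9816 + 6026 = 15842
15842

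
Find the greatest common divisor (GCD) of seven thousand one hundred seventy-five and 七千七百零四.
Convert seven thousand one hundred seventy-five (English words) → 7×1000 + 1×100 + 75 = 7175 (decimal)
Convert 七千七百零四 (Chinese numeral) → 7×1000 + 7×100 + 4 = 7704 (decimal)
Compute gcd(7175, 7704) = 1
1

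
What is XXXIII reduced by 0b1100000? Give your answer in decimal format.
Convert XXXIII (Roman numeral) → 10 + 10 + 10 + 1 + 1 + 1 = 33 (decimal)
Convert 0b1100000 (binary) → 64 + 32 = 96 (decimal)
Compute 33 - 96 = -63
-63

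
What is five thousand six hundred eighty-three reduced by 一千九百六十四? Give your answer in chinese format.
Convert five thousand six hundred eighty-three (English words) → 5×1000 + 6×100 + 83 = 5683 (decimal)
Convert 一千九百六十四 (Chinese numeral) → 1×1000 + 9×100 + 6×10 + 4 = 1964 (decimal)
Compute 5683 - 1964 = 3719
Convert 3719 (decimal) → 3719 = 3×1000 + 7×100 + 1×10 + 9 → 三千七百一十九 (Chinese numeral)
三千七百一十九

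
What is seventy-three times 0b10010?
Convert seventy-three (English words) → 73 (decimal)
Convert 0b10010 (binary) → 16 + 2 = 18 (decimal)
Compute 73 × 18 = 1314
1314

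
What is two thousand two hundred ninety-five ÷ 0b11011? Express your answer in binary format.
Convert two thousand two hundred ninety-five (English words) → 2×1000 + 2×100 + 95 = 2295 (decimal)
Convert 0b11011 (binary) → 16 + 8 + 2 + 1 = 27 (decimal)
Compute 2295 ÷ 27 = 85
Convert 85 (decimal) → 85 = 64 + 16 + 4 + 1 → 0b1010101 (binary)
0b1010101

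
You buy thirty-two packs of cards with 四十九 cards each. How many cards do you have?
Convert 四十九 (Chinese numeral) → 4×10 + 9 = 49 (decimal)
Convert thirty-two (English words) → 32 (decimal)
Compute 49 × 32 = 1568
1568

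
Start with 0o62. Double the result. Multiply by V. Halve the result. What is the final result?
Convert 0o62 (octal) → 6×8 + 2 = 50 (decimal)
Start: 50
50 × 2 = 100
Convert V (Roman numeral) → 5 (decimal)
100 × 5 = 500
500 ÷ 2 = 250
250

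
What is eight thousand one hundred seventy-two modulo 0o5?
Convert eight thousand one hundred seventy-two (English words) → 8×1000 + 1×100 + 72 = 8172 (decimal)
Convert 0o5 (octal) → 5 (decimal)
Compute 8172 mod 5 = 2
2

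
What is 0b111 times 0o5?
Convert 0b111 (binary) → 4 + 2 + 1 = 7 (decimal)
Convert 0o5 (octal) → 5 (decimal)
Compute 7 × 5 = 35
35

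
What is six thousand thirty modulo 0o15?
Convert six thousand thirty (English words) → 6×1000 + 30 = 6030 (decimal)
Convert 0o15 (octal) → 1×8 + 5 = 13 (decimal)
Compute 6030 mod 13 = 11
11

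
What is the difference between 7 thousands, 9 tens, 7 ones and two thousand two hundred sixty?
Convert 7 thousands, 9 tens, 7 ones (place-value notation) → 7×1000 + 9×10 + 7 = 7097 (decimal)
Convert two thousand two hundred sixty (English words) → 2×1000 + 2×100 + 60 = 2260 (decimal)
Difference: |7097 - 2260| = 4837
4837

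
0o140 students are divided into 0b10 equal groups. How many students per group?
Convert 0o140 (octal) → 1×64 + 4×8 = 96 (decimal)
Convert 0b10 (binary) → 2 (decimal)
Compute 96 ÷ 2 = 48
48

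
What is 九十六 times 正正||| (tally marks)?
Convert 九十六 (Chinese numeral) → 9×10 + 6 = 96 (decimal)
Convert 正正||| (tally marks) → 5 + 5 + 3 = 13 (decimal)
Compute 96 × 13 = 1248
1248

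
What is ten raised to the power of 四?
Convert ten (English words) → 10 (decimal)
Convert 四 (Chinese numeral) → 4 (decimal)
Compute 10 ^ 4 = 10000
10000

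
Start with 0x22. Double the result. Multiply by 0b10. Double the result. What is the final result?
Convert 0x22 (hexadecimal) → 2×16 + 2 = 34 (decimal)
Start: 34
34 × 2 = 68
Convert 0b10 (binary) → 2 (decimal)
68 × 2 = 136
136 × 2 = 272
272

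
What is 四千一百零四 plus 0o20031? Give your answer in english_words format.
Convert 四千一百零四 (Chinese numeral) → 4×1000 + 1×100 + 4 = 4104 (decimal)
Convert 0o20031 (octal) → 2×4096 + 3×8 + 1 = 8217 (decimal)
Compute 4104 + 8217 = 12321
Convert 12321 (decimal) → 12321 = 12×1000 + 3×100 + 21 → twelve thousand three hundred twenty-one (English words)
twelve thousand three hundred twenty-one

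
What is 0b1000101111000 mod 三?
Convert 0b1000101111000 (binary) → 4096 + 256 + 64 + 32 + 16 + 8 = 4472 (decimal)
Convert 三 (Chinese numeral) → 3 (decimal)
Compute 4472 mod 3 = 2
2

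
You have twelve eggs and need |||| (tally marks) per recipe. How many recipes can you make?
Convert twelve (English words) → 12 (decimal)
Convert |||| (tally marks) → 4 (decimal)
Compute 12 ÷ 4 = 3
3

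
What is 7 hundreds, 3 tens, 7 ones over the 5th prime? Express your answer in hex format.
Convert 7 hundreds, 3 tens, 7 ones (place-value notation) → 7×100 + 3×10 + 7 = 737 (decimal)
Convert the 5th prime (prime index) → 11 (decimal)
Compute 737 ÷ 11 = 67
Convert 67 (decimal) → 67 = 4×16 + 3 → 0x43 (hexadecimal)
0x43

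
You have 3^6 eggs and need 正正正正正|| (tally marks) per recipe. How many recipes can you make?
Convert 3^6 (power) → 729 (decimal)
Convert 正正正正正|| (tally marks) → 5 + 5 + 5 + 5 + 5 + 2 = 27 (decimal)
Compute 729 ÷ 27 = 27
27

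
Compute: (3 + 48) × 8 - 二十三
Convert 二十三 (Chinese numeral) → 2×10 + 3 = 23 (decimal)
Expression in decimal: (3 + 48) × 8 - 23
Parentheses first: 3 + 48 = 51
Multiply: 51 × 8 = 408
Subtract: 408 - 23 = 385
385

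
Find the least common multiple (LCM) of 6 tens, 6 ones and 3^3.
Convert 6 tens, 6 ones (place-value notation) → 6×10 + 6 = 66 (decimal)
Convert 3^3 (power) → 27 (decimal)
Compute lcm(66, 27) = 594
594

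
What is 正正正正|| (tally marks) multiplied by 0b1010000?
Convert 正正正正|| (tally marks) → 5 + 5 + 5 + 5 + 2 = 22 (decimal)
Convert 0b1010000 (binary) → 64 + 16 = 80 (decimal)
Compute 22 × 80 = 1760
1760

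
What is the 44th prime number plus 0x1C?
The 44th prime number = 193
Convert 0x1C (hexadecimal) → 1×16 + 12 = 28 (decimal)
Compute 193 + 28 = 221
221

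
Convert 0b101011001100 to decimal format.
Convert 0b101011001100 (binary) → 2048 + 512 + 128 + 64 + 8 + 4 = 2764 (decimal)
2764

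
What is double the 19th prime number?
The 19th prime number = 67
Compute 67 × 2 = 134
134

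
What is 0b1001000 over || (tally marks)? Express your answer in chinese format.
Convert 0b1001000 (binary) → 64 + 8 = 72 (decimal)
Convert || (tally marks) → 2 (decimal)
Compute 72 ÷ 2 = 36
Convert 36 (decimal) → 36 = 3×10 + 6 → 三十六 (Chinese numeral)
三十六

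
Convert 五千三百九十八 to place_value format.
Convert 五千三百九十八 (Chinese numeral) → 5×1000 + 3×100 + 9×10 + 8 = 5398 (decimal)
Convert 5398 (decimal) → 5398 = 5×1000 + 3×100 + 9×10 + 8 → 5 thousands, 3 hundreds, 9 tens, 8 ones (place-value notation)
5 thousands, 3 hundreds, 9 tens, 8 ones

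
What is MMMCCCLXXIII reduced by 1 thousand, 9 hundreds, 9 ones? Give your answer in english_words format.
Convert MMMCCCLXXIII (Roman numeral) → 1000 + 1000 + 1000 + 100 + 100 + 100 + 50 + 10 + 10 + 1 + 1 + 1 = 3373 (decimal)
Convert 1 thousand, 9 hundreds, 9 ones (place-value notation) → 1×1000 + 9×100 + 9 = 1909 (decimal)
Compute 3373 - 1909 = 1464
Convert 1464 (decimal) → 1464 = 1×1000 + 4×100 + 64 → one thousand four hundred sixty-four (English words)
one thousand four hundred sixty-four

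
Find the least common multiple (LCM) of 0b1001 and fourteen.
Convert 0b1001 (binary) → 8 + 1 = 9 (decimal)
Convert fourteen (English words) → 14 (decimal)
Compute lcm(9, 14) = 126
126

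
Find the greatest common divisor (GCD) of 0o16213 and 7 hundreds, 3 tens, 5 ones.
Convert 0o16213 (octal) → 1×4096 + 6×512 + 2×64 + 1×8 + 3 = 7307 (decimal)
Convert 7 hundreds, 3 tens, 5 ones (place-value notation) → 7×100 + 3×10 + 5 = 735 (decimal)
Compute gcd(7307, 735) = 1
1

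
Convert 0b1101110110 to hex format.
Convert 0b1101110110 (binary) → 512 + 256 + 64 + 32 + 16 + 4 + 2 = 886 (decimal)
Convert 886 (decimal) → 886 = 3×256 + 7×16 + 6 → 0x376 (hexadecimal)
0x376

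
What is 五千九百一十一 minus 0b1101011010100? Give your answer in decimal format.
Convert 五千九百一十一 (Chinese numeral) → 5×1000 + 9×100 + 1×10 + 1 = 5911 (decimal)
Convert 0b1101011010100 (binary) → 4096 + 2048 + 512 + 128 + 64 + 16 + 4 = 6868 (decimal)
Compute 5911 - 6868 = -957
-957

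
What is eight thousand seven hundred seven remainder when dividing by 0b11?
Convert eight thousand seven hundred seven (English words) → 8×1000 + 7×100 + 7 = 8707 (decimal)
Convert 0b11 (binary) → 2 + 1 = 3 (decimal)
Compute 8707 mod 3 = 1
1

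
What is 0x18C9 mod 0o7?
Convert 0x18C9 (hexadecimal) → 1×4096 + 8×256 + 12×16 + 9 = 6345 (decimal)
Convert 0o7 (octal) → 7 (decimal)
Compute 6345 mod 7 = 3
3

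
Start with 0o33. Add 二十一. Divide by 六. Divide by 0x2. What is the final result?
Convert 0o33 (octal) → 3×8 + 3 = 27 (decimal)
Start: 27
Convert 二十一 (Chinese numeral) → 2×10 + 1 = 21 (decimal)
27 + 21 = 48
Convert 六 (Chinese numeral) → 6 (decimal)
48 ÷ 6 = 8
Convert 0x2 (hexadecimal) → 2 (decimal)
8 ÷ 2 = 4
4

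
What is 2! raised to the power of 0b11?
Convert 2! (factorial) → 2 (decimal)
Convert 0b11 (binary) → 2 + 1 = 3 (decimal)
Compute 2 ^ 3 = 8
8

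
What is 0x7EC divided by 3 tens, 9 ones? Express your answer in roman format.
Convert 0x7EC (hexadecimal) → 7×256 + 14×16 + 12 = 2028 (decimal)
Convert 3 tens, 9 ones (place-value notation) → 3×10 + 9 = 39 (decimal)
Compute 2028 ÷ 39 = 52
Convert 52 (decimal) → 52 = 50 + 1 + 1 → LII (Roman numeral)
LII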